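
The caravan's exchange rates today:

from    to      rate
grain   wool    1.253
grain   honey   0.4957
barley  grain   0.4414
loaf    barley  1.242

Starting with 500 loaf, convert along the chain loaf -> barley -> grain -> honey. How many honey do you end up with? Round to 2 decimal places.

500 loaf × 1.242 = 621 barley
621 barley × 0.4414 = 274.1094 grain
274.1094 grain × 0.4957 = 135.87602958 honey

135.88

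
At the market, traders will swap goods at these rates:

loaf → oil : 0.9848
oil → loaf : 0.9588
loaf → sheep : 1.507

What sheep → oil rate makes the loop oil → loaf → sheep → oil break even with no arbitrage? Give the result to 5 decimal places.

Known legs of the cycle: 0.9588 × 1.507 = 1.4449116
For no arbitrage the full-cycle product must be 1, so the missing rate is 1 / 1.4449116 ≈ 0.6920839.

0.69208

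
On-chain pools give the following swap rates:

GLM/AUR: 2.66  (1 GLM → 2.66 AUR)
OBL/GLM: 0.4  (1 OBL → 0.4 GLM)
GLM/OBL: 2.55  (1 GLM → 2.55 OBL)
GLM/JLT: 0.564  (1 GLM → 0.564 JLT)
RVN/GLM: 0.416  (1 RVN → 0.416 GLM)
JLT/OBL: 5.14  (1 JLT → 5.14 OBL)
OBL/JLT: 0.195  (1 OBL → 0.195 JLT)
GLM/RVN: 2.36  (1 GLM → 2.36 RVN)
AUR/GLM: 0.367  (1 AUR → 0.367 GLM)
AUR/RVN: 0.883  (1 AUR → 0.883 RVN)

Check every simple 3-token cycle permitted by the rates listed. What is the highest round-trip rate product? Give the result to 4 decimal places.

1.1596

JLT→OBL→GLM→JLT: 5.14 × 0.4 × 0.564 = 1.15958
RVN→GLM→AUR→RVN: 0.416 × 2.66 × 0.883 = 0.97709
Maximum is JLT→OBL→GLM→JLT at 1.1596; arbitrage exists.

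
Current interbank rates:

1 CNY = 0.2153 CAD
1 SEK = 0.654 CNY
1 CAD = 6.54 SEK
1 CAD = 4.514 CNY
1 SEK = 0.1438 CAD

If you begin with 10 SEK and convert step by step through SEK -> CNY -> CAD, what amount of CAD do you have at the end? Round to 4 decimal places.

10 SEK × 0.654 = 6.54 CNY
6.54 CNY × 0.2153 = 1.408062 CAD

1.4081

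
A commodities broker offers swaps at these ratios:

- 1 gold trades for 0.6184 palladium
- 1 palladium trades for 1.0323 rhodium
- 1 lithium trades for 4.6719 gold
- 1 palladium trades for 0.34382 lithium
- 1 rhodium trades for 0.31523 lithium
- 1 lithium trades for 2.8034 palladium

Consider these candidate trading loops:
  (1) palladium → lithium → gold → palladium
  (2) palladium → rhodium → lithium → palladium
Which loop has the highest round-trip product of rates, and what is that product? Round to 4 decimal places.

(1) 0.34382 × 4.6719 × 0.6184 = 0.99333
(2) 1.0323 × 0.31523 × 2.8034 = 0.91226
Highest is cycle (1) at 0.9933 (≤1, no arbitrage).

0.9933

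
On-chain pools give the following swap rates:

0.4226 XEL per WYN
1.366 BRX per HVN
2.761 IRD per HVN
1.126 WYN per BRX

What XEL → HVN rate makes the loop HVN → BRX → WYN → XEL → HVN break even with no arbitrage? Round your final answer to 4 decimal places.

Known legs of the cycle: 1.366 × 1.126 × 0.4226 = 0.6500078216
For no arbitrage the full-cycle product must be 1, so the missing rate is 1 / 0.6500078216 ≈ 1.538443.

1.5384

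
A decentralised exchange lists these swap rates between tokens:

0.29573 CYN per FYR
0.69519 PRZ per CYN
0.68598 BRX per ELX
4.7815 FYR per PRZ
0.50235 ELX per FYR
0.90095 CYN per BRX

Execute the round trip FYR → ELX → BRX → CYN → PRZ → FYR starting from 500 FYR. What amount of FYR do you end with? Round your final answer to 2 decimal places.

500 FYR × 0.50235 = 251.175 ELX
251.175 ELX × 0.68598 = 172.3010265 BRX
172.3010265 BRX × 0.90095 = 155.234609825175 CYN
155.234609825175 CYN × 0.69519 = 107.91754840436340825 PRZ
107.91754840436340825 PRZ × 4.7815 = 516.007757695463636547375 FYR

516.01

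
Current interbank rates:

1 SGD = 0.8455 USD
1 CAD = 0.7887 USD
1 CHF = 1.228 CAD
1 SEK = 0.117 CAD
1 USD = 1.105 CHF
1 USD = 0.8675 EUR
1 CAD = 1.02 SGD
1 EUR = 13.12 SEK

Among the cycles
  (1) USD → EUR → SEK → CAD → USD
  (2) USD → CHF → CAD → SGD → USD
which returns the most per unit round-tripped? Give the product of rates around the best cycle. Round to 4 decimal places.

1.1702

(1) 0.8675 × 13.12 × 0.117 × 0.7887 = 1.05027
(2) 1.105 × 1.228 × 1.02 × 0.8455 = 1.17024
Highest is cycle (2) at 1.1702 (>1, arbitrage).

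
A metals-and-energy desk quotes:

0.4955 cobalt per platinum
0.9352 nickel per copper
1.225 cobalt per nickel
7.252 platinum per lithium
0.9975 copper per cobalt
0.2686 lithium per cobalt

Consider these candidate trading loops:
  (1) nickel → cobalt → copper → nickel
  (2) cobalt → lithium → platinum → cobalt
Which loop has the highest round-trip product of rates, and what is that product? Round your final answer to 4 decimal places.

1.1428

(1) 1.225 × 0.9975 × 0.9352 = 1.14276
(2) 0.2686 × 7.252 × 0.4955 = 0.96518
Highest is cycle (1) at 1.1428 (>1, arbitrage).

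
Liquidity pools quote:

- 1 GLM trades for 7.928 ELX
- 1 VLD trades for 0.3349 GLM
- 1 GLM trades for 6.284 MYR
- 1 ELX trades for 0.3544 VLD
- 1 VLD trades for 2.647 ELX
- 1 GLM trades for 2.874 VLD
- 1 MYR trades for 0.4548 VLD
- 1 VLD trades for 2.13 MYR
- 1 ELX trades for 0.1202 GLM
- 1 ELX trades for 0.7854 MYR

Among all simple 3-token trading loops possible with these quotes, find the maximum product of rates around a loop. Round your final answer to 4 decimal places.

MYR→VLD→GLM→MYR: 0.4548 × 0.3349 × 6.284 = 0.95713
MYR→VLD→ELX→MYR: 0.4548 × 2.647 × 0.7854 = 0.94551
VLD→GLM→ELX→VLD: 0.3349 × 7.928 × 0.3544 = 0.94096
VLD→ELX→GLM→VLD: 2.647 × 0.1202 × 2.874 = 0.91442
Maximum is MYR→VLD→GLM→MYR at 0.9571; no arbitrage — every cycle loses value.

0.9571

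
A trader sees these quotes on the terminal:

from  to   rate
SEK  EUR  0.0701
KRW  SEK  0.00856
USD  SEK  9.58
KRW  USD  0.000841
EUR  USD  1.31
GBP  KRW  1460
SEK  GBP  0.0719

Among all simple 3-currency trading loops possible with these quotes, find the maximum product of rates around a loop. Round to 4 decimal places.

SEK→GBP→KRW→SEK: 0.0719 × 1460 × 0.00856 = 0.89858
EUR→USD→SEK→EUR: 1.31 × 9.58 × 0.0701 = 0.87974
Maximum is SEK→GBP→KRW→SEK at 0.8986; no arbitrage — every cycle loses value.

0.8986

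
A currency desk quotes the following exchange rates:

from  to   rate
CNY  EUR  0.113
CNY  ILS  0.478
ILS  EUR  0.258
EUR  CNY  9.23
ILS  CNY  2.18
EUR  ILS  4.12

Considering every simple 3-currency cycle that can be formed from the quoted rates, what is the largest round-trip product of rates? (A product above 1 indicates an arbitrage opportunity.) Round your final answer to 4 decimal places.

ILS→EUR→CNY→ILS: 0.258 × 9.23 × 0.478 = 1.13828
ILS→CNY→EUR→ILS: 2.18 × 0.113 × 4.12 = 1.01492
Maximum is ILS→EUR→CNY→ILS at 1.1383; arbitrage exists.

1.1383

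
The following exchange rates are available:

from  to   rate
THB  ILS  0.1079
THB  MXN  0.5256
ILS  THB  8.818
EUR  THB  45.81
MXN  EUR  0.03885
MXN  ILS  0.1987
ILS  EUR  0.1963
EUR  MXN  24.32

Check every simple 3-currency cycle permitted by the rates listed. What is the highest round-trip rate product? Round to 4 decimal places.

THB→ILS→EUR→THB: 0.1079 × 0.1963 × 45.81 = 0.97029
MXN→ILS→EUR→MXN: 0.1987 × 0.1963 × 24.32 = 0.94860
THB→MXN→EUR→THB: 0.5256 × 0.03885 × 45.81 = 0.93542
THB→MXN→ILS→THB: 0.5256 × 0.1987 × 8.818 = 0.92092
Maximum is THB→ILS→EUR→THB at 0.9703; no arbitrage — every cycle loses value.

0.9703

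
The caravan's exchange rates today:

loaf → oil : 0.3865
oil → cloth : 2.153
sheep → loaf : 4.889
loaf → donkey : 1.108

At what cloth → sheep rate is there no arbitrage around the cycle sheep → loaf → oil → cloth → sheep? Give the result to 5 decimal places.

0.24580

Known legs of the cycle: 4.889 × 0.3865 × 2.153 = 4.0683055705
For no arbitrage the full-cycle product must be 1, so the missing rate is 1 / 4.0683055705 ≈ 0.2458026.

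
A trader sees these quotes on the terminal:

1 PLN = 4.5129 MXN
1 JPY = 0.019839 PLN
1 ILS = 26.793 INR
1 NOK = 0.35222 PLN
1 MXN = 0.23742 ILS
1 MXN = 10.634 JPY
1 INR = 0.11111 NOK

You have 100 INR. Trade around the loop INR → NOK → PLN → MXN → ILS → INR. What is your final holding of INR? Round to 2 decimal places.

112.35

100 INR × 0.11111 = 11.111 NOK
11.111 NOK × 0.35222 = 3.91351642 PLN
3.91351642 PLN × 4.5129 = 17.661308251818 MXN
17.661308251818 MXN × 0.23742 = 4.19314780514662956 ILS
4.19314780514662956 ILS × 26.793 = 112.34700914329364580108 INR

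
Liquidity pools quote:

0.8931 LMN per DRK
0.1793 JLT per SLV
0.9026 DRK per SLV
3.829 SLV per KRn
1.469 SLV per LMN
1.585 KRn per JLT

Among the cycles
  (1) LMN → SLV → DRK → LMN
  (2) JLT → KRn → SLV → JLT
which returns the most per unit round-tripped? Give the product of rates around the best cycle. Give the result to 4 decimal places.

(1) 1.469 × 0.9026 × 0.8931 = 1.18418
(2) 1.585 × 3.829 × 0.1793 = 1.08817
Highest is cycle (1) at 1.1842 (>1, arbitrage).

1.1842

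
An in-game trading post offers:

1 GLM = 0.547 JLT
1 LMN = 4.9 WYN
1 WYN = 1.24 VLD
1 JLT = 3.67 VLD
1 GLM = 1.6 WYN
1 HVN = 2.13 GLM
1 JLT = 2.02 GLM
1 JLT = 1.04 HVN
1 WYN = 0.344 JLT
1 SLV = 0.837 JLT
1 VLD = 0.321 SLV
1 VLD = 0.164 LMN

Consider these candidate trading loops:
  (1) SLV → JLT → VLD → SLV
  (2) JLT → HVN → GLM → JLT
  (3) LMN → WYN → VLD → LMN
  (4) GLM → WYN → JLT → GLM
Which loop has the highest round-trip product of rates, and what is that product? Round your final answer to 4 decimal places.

1.2117

(1) 0.837 × 3.67 × 0.321 = 0.98604
(2) 1.04 × 2.13 × 0.547 = 1.21171
(3) 4.9 × 1.24 × 0.164 = 0.99646
(4) 1.6 × 0.344 × 2.02 = 1.11181
Highest is cycle (2) at 1.2117 (>1, arbitrage).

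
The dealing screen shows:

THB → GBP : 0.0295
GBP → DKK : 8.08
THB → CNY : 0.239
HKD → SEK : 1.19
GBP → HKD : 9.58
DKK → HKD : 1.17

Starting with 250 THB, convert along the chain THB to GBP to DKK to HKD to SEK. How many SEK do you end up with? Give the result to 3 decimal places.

250 THB × 0.0295 = 7.375 GBP
7.375 GBP × 8.08 = 59.59 DKK
59.59 DKK × 1.17 = 69.7203 HKD
69.7203 HKD × 1.19 = 82.967157 SEK

82.967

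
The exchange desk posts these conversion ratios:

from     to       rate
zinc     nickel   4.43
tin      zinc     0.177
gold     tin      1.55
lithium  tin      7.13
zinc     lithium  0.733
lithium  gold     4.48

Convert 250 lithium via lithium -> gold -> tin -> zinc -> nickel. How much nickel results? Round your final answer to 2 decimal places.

1361.21

250 lithium × 4.48 = 1120 gold
1120 gold × 1.55 = 1736 tin
1736 tin × 0.177 = 307.272 zinc
307.272 zinc × 4.43 = 1361.21496 nickel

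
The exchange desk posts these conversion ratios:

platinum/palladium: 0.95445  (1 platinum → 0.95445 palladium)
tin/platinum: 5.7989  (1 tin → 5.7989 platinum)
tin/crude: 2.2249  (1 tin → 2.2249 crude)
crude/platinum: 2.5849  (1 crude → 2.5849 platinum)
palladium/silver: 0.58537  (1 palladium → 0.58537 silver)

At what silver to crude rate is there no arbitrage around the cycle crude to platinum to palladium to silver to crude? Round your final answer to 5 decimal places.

Known legs of the cycle: 2.5849 × 0.95445 × 0.58537 = 1.44420016431285
For no arbitrage the full-cycle product must be 1, so the missing rate is 1 / 1.44420016431285 ≈ 0.6924248.

0.69242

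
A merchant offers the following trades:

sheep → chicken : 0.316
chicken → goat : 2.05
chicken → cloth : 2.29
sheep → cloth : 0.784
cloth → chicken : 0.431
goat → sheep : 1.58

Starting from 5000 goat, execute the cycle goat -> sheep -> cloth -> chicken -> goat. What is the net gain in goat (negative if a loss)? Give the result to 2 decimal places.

472.36

5000 goat × 1.58 = 7900 sheep
7900 sheep × 0.784 = 6193.6 cloth
6193.6 cloth × 0.431 = 2669.4416 chicken
2669.4416 chicken × 2.05 = 5472.35528 goat
Net change: 5472.35528 − 5000 = 472.35528 goat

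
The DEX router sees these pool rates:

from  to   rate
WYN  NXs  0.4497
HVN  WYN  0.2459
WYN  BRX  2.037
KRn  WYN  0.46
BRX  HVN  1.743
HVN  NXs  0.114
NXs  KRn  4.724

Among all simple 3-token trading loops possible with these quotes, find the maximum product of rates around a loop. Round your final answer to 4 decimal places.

NXs→KRn→WYN→NXs: 4.724 × 0.46 × 0.4497 = 0.97722
HVN→WYN→BRX→HVN: 0.2459 × 2.037 × 1.743 = 0.87307
Maximum is NXs→KRn→WYN→NXs at 0.9772; no arbitrage — every cycle loses value.

0.9772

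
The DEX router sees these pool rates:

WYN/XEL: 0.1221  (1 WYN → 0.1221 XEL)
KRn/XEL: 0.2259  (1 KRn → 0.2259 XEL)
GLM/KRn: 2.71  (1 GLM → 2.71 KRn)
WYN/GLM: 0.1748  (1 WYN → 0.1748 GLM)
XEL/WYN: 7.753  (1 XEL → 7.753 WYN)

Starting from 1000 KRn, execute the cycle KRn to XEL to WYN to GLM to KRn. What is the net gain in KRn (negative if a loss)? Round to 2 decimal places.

-170.35

1000 KRn × 0.2259 = 225.9 XEL
225.9 XEL × 7.753 = 1751.4027 WYN
1751.4027 WYN × 0.1748 = 306.14519196 GLM
306.14519196 GLM × 2.71 = 829.6534702116 KRn
Net change: 829.6534702116 − 1000 = -170.3465297884 KRn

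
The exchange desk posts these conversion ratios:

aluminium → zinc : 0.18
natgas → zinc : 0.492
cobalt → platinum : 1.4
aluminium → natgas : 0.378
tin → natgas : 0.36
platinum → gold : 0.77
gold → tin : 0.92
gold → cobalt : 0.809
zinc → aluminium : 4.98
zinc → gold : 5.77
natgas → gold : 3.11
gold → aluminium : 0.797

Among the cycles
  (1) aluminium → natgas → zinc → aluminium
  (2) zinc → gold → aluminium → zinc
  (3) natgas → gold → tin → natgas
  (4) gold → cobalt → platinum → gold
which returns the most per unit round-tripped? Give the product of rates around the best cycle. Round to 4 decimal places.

(1) 0.378 × 0.492 × 4.98 = 0.92616
(2) 5.77 × 0.797 × 0.18 = 0.82776
(3) 3.11 × 0.92 × 0.36 = 1.03003
(4) 0.809 × 1.4 × 0.77 = 0.87210
Highest is cycle (3) at 1.0300 (>1, arbitrage).

1.0300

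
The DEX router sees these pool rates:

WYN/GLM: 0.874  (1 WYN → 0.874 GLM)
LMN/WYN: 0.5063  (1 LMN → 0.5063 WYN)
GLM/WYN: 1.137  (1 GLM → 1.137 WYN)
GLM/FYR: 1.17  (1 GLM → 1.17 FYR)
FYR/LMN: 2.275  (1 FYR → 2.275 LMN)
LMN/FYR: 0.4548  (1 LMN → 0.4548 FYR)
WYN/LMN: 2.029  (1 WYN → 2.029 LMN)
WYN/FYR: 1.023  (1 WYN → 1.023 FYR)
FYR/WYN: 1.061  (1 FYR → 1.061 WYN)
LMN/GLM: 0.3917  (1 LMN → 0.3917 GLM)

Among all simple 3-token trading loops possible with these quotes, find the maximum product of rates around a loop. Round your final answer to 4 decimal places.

1.1783

WYN→FYR→LMN→WYN: 1.023 × 2.275 × 0.5063 = 1.17832
GLM→FYR→WYN→GLM: 1.17 × 1.061 × 0.874 = 1.08496
GLM→FYR→LMN→GLM: 1.17 × 2.275 × 0.3917 = 1.04261
WYN→LMN→FYR→WYN: 2.029 × 0.4548 × 1.061 = 0.97908
GLM→WYN→LMN→GLM: 1.137 × 2.029 × 0.3917 = 0.90364
Maximum is WYN→FYR→LMN→WYN at 1.1783; arbitrage exists.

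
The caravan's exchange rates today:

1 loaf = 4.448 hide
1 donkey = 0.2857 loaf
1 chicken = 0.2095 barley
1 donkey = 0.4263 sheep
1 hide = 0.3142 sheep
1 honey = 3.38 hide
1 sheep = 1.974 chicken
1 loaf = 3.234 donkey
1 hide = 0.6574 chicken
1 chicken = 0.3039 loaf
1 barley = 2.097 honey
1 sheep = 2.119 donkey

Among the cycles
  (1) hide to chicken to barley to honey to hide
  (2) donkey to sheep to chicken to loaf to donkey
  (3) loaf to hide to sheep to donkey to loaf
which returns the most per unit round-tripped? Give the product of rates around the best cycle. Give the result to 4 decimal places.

(1) 0.6574 × 0.2095 × 2.097 × 3.38 = 0.97618
(2) 0.4263 × 1.974 × 0.3039 × 3.234 = 0.82705
(3) 4.448 × 0.3142 × 2.119 × 0.2857 = 0.84608
Highest is cycle (1) at 0.9762 (≤1, no arbitrage).

0.9762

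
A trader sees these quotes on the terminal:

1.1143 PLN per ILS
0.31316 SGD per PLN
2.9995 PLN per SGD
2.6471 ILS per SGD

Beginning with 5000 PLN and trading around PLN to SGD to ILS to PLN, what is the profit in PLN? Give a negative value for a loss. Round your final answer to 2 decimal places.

5000 PLN × 0.31316 = 1565.8 SGD
1565.8 SGD × 2.6471 = 4144.82918 ILS
4144.82918 ILS × 1.1143 = 4618.583155274 PLN
Net change: 4618.583155274 − 5000 = -381.416844726 PLN

-381.42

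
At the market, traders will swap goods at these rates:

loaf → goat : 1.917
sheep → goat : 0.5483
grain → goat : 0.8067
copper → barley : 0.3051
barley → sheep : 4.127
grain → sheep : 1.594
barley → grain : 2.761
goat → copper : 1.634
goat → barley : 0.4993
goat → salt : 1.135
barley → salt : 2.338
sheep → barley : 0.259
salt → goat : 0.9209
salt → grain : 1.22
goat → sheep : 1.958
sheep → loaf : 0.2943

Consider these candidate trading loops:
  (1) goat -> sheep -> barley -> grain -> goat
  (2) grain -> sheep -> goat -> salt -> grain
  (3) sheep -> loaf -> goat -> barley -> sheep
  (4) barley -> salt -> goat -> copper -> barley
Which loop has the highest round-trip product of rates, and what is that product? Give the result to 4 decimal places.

(1) 1.958 × 0.259 × 2.761 × 0.8067 = 1.12951
(2) 1.594 × 0.5483 × 1.135 × 1.22 = 1.21021
(3) 0.2943 × 1.917 × 0.4993 × 4.127 = 1.16254
(4) 2.338 × 0.9209 × 1.634 × 0.3051 = 1.07337
Highest is cycle (2) at 1.2102 (>1, arbitrage).

1.2102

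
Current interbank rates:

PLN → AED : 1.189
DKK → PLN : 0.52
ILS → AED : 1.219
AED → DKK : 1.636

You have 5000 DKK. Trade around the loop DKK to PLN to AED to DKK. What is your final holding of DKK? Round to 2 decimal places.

5000 DKK × 0.52 = 2600 PLN
2600 PLN × 1.189 = 3091.4 AED
3091.4 AED × 1.636 = 5057.5304 DKK

5057.53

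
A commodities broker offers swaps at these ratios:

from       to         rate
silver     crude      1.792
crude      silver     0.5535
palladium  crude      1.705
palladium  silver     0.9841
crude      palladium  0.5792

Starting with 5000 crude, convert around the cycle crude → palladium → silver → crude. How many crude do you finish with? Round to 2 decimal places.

5000 crude × 0.5792 = 2896 palladium
2896 palladium × 0.9841 = 2849.9536 silver
2849.9536 silver × 1.792 = 5107.1168512 crude

5107.12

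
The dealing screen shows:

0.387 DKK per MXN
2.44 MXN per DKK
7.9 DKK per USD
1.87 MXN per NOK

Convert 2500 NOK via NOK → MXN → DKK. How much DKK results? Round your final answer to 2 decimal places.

1809.23

2500 NOK × 1.87 = 4675 MXN
4675 MXN × 0.387 = 1809.225 DKK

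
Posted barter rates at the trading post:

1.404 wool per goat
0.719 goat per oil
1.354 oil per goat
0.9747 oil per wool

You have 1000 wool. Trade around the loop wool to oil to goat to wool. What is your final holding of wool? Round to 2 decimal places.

1000 wool × 0.9747 = 974.7 oil
974.7 oil × 0.719 = 700.8093 goat
700.8093 goat × 1.404 = 983.9362572 wool

983.94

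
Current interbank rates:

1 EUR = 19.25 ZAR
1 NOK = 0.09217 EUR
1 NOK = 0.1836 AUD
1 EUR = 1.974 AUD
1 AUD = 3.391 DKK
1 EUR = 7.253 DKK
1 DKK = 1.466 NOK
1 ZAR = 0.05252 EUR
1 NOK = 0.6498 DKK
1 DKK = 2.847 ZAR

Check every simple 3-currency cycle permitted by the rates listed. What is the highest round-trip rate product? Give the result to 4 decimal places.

1.0845

EUR→DKK→ZAR→EUR: 7.253 × 2.847 × 0.05252 = 1.08450
NOK→EUR→DKK→NOK: 0.09217 × 7.253 × 1.466 = 0.98003
AUD→DKK→NOK→AUD: 3.391 × 1.466 × 0.1836 = 0.91271
Maximum is EUR→DKK→ZAR→EUR at 1.0845; arbitrage exists.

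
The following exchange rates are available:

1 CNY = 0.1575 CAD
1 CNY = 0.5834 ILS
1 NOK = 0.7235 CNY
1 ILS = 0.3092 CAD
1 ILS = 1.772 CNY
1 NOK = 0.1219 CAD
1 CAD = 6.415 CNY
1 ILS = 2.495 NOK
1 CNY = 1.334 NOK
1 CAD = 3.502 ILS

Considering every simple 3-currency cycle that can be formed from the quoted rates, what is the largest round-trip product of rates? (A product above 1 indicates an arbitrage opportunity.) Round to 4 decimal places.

1.1572

CAD→CNY→ILS→CAD: 6.415 × 0.5834 × 0.3092 = 1.15718
CAD→ILS→NOK→CAD: 3.502 × 2.495 × 0.1219 = 1.06510
ILS→NOK→CNY→ILS: 2.495 × 0.7235 × 0.5834 = 1.05311
CAD→CNY→NOK→CAD: 6.415 × 1.334 × 0.1219 = 1.04317
CAD→ILS→CNY→CAD: 3.502 × 1.772 × 0.1575 = 0.97737
Maximum is CAD→CNY→ILS→CAD at 1.1572; arbitrage exists.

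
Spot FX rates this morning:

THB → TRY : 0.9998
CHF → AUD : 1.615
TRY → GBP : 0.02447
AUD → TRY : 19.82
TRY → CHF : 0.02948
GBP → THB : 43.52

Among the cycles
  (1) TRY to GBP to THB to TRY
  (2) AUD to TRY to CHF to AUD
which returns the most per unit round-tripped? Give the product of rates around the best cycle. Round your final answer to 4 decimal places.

(1) 0.02447 × 43.52 × 0.9998 = 1.06472
(2) 19.82 × 0.02948 × 1.615 = 0.94363
Highest is cycle (1) at 1.0647 (>1, arbitrage).

1.0647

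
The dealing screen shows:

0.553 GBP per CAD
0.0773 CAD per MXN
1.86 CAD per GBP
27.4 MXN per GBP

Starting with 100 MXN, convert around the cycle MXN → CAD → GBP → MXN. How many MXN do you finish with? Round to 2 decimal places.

100 MXN × 0.0773 = 7.73 CAD
7.73 CAD × 0.553 = 4.27469 GBP
4.27469 GBP × 27.4 = 117.126506 MXN

117.13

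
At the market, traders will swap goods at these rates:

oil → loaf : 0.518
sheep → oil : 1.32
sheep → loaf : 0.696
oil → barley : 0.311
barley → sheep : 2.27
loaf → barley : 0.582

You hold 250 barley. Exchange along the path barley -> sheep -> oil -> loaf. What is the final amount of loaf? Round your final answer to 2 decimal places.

250 barley × 2.27 = 567.5 sheep
567.5 sheep × 1.32 = 749.1 oil
749.1 oil × 0.518 = 388.0338 loaf

388.03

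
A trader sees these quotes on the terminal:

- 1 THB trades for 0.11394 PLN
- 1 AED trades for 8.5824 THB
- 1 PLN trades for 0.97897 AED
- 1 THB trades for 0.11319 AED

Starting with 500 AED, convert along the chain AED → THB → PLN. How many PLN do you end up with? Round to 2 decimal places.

488.94

500 AED × 8.5824 = 4291.2 THB
4291.2 THB × 0.11394 = 488.939328 PLN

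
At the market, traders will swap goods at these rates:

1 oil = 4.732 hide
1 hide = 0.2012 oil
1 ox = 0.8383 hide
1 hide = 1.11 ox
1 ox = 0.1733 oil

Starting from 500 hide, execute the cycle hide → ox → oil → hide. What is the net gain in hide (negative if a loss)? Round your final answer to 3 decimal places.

-44.869

500 hide × 1.11 = 555 ox
555 ox × 0.1733 = 96.1815 oil
96.1815 oil × 4.732 = 455.130858 hide
Net change: 455.130858 − 500 = -44.869142 hide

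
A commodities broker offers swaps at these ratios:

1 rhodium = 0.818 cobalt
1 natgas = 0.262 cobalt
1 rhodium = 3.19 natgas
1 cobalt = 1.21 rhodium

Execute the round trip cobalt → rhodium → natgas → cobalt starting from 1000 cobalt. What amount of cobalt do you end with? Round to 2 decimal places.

1011.29

1000 cobalt × 1.21 = 1210 rhodium
1210 rhodium × 3.19 = 3859.9 natgas
3859.9 natgas × 0.262 = 1011.2938 cobalt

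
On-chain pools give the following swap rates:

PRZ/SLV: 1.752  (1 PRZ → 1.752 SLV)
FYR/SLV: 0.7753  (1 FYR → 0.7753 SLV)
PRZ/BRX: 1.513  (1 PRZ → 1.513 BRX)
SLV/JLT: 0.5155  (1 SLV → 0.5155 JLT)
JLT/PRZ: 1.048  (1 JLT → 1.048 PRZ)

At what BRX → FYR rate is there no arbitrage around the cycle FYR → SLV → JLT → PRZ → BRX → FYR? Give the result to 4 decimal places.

1.5780

Known legs of the cycle: 0.7753 × 0.5155 × 1.048 × 1.513 = 0.6337218250516
For no arbitrage the full-cycle product must be 1, so the missing rate is 1 / 0.6337218250516 ≈ 1.577979.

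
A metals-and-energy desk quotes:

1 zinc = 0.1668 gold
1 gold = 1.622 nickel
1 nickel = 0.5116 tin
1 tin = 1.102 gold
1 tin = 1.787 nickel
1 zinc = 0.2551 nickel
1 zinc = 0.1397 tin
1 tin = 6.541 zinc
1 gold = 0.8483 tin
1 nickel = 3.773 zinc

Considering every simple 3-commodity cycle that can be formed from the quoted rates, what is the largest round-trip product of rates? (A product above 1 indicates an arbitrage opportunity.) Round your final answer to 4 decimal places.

1.0208

gold→nickel→zinc→gold: 1.622 × 3.773 × 0.1668 = 1.02078
tin→nickel→zinc→tin: 1.787 × 3.773 × 0.1397 = 0.94191
gold→tin→zinc→gold: 0.8483 × 6.541 × 0.1668 = 0.92553
gold→nickel→tin→gold: 1.622 × 0.5116 × 1.102 = 0.91446
tin→zinc→nickel→tin: 6.541 × 0.2551 × 0.5116 = 0.85366
Maximum is gold→nickel→zinc→gold at 1.0208; arbitrage exists.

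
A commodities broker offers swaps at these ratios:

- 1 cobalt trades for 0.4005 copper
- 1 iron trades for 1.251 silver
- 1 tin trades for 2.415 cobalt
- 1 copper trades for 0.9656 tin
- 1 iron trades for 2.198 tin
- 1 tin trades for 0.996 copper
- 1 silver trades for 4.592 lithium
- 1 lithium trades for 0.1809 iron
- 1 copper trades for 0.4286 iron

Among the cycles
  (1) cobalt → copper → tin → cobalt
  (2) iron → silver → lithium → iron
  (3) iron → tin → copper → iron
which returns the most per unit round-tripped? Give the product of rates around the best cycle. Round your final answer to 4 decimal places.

1.0392

(1) 0.4005 × 0.9656 × 2.415 = 0.93394
(2) 1.251 × 4.592 × 0.1809 = 1.03920
(3) 2.198 × 0.996 × 0.4286 = 0.93829
Highest is cycle (2) at 1.0392 (>1, arbitrage).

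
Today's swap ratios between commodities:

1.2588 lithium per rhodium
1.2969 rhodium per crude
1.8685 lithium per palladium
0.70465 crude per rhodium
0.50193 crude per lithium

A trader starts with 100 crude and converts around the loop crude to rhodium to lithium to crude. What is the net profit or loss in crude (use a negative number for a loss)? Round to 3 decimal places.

100 crude × 1.2969 = 129.69 rhodium
129.69 rhodium × 1.2588 = 163.253772 lithium
163.253772 lithium × 0.50193 = 81.94196577996 crude
Net change: 81.94196577996 − 100 = -18.05803422004 crude

-18.058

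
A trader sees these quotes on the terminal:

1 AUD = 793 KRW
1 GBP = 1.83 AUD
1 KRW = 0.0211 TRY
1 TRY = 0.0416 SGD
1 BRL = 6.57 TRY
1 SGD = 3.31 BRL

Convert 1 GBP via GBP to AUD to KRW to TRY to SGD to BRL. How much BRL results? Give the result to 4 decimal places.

4.2163

1 GBP × 1.83 = 1.83 AUD
1.83 AUD × 793 = 1451.19 KRW
1451.19 KRW × 0.0211 = 30.620109 TRY
30.620109 TRY × 0.0416 = 1.2737965344 SGD
1.2737965344 SGD × 3.31 = 4.216266528864 BRL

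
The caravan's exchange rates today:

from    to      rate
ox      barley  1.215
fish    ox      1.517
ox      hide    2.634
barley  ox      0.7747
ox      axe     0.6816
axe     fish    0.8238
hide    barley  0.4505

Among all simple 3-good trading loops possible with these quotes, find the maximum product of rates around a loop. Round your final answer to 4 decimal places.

0.9193

ox→hide→barley→ox: 2.634 × 0.4505 × 0.7747 = 0.91927
fish→ox→axe→fish: 1.517 × 0.6816 × 0.8238 = 0.85180
Maximum is ox→hide→barley→ox at 0.9193; no arbitrage — every cycle loses value.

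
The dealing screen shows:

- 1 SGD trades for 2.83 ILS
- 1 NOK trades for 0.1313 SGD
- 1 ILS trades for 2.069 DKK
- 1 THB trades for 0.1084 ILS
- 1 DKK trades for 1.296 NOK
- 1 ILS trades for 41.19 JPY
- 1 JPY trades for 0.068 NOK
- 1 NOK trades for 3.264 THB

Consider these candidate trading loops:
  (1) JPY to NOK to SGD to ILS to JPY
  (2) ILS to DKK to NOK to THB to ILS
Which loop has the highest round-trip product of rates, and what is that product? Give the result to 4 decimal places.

1.0408

(1) 0.068 × 0.1313 × 2.83 × 41.19 = 1.04076
(2) 2.069 × 1.296 × 3.264 × 0.1084 = 0.94874
Highest is cycle (1) at 1.0408 (>1, arbitrage).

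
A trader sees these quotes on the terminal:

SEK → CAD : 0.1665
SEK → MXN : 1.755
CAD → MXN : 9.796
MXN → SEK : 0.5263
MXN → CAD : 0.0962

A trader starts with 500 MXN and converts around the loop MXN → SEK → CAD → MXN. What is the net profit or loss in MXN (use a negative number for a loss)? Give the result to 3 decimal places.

500 MXN × 0.5263 = 263.15 SEK
263.15 SEK × 0.1665 = 43.814475 CAD
43.814475 CAD × 9.796 = 429.2065971 MXN
Net change: 429.2065971 − 500 = -70.7934029 MXN

-70.793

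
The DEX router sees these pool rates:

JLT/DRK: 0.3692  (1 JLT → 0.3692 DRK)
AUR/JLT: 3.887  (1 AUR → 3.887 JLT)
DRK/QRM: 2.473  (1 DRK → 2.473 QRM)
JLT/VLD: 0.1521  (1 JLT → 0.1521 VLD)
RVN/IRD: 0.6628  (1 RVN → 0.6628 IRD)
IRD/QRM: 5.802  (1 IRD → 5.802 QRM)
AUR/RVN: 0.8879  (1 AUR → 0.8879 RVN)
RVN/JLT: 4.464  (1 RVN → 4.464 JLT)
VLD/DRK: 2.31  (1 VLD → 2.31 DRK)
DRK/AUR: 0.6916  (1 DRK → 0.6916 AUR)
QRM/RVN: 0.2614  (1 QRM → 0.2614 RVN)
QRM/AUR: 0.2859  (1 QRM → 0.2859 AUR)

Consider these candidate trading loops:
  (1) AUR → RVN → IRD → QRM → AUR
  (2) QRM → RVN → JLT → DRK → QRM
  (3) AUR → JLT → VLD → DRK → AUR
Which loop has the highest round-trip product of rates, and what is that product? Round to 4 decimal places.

1.0654

(1) 0.8879 × 0.6628 × 5.802 × 0.2859 = 0.97620
(2) 0.2614 × 4.464 × 0.3692 × 2.473 = 1.06541
(3) 3.887 × 0.1521 × 2.31 × 0.6916 = 0.94452
Highest is cycle (2) at 1.0654 (>1, arbitrage).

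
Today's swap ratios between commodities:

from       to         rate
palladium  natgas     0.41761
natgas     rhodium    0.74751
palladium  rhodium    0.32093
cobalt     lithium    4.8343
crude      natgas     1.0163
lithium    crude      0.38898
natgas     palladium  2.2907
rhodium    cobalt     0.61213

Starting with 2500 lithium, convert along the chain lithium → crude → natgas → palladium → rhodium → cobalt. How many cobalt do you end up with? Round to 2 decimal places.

444.75

2500 lithium × 0.38898 = 972.45 crude
972.45 crude × 1.0163 = 988.300935 natgas
988.300935 natgas × 2.2907 = 2263.9009518045 palladium
2263.9009518045 palladium × 0.32093 = 726.553732462618185 rhodium
726.553732462618185 rhodium × 0.61213 = 444.74533625234246958405 cobalt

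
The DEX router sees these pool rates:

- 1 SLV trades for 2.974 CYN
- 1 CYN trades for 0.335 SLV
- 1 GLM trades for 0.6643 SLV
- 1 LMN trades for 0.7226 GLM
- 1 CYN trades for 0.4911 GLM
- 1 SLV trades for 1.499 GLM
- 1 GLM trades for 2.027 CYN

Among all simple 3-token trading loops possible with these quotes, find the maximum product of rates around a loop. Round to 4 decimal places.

1.0179

CYN→SLV→GLM→CYN: 0.335 × 1.499 × 2.027 = 1.01789
CYN→GLM→SLV→CYN: 0.4911 × 0.6643 × 2.974 = 0.97023
Maximum is CYN→SLV→GLM→CYN at 1.0179; arbitrage exists.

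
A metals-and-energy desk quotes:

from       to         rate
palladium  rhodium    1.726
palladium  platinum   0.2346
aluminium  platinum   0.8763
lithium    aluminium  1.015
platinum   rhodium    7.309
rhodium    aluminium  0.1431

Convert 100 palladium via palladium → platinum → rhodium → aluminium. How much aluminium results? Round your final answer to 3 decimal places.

24.537

100 palladium × 0.2346 = 23.46 platinum
23.46 platinum × 7.309 = 171.46914 rhodium
171.46914 rhodium × 0.1431 = 24.537233934 aluminium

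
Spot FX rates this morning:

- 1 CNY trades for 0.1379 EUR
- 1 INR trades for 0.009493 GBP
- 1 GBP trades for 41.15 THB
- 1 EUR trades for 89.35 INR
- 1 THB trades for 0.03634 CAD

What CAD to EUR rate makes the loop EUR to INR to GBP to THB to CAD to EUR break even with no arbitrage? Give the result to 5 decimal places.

Known legs of the cycle: 89.35 × 0.009493 × 41.15 × 0.03634 = 1.26838997327405
For no arbitrage the full-cycle product must be 1, so the missing rate is 1 / 1.26838997327405 ≈ 0.7884011.

0.78840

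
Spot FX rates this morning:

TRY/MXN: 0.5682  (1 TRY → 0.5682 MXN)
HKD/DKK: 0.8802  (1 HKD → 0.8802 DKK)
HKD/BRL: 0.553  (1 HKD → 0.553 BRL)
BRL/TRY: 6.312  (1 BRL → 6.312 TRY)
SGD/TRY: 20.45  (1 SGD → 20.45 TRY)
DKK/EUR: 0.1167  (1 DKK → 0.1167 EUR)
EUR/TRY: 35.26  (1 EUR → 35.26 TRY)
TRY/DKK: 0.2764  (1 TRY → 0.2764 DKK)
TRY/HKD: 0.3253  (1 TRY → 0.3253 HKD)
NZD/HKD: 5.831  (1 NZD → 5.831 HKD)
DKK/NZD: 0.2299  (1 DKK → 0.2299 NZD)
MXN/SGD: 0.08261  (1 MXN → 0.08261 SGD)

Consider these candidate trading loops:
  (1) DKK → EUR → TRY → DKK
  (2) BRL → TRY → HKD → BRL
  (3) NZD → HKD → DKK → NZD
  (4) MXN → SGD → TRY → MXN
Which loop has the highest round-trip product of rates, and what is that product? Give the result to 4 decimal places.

(1) 0.1167 × 35.26 × 0.2764 = 1.13734
(2) 6.312 × 0.3253 × 0.553 = 1.13547
(3) 5.831 × 0.8802 × 0.2299 = 1.17995
(4) 0.08261 × 20.45 × 0.5682 = 0.95990
Highest is cycle (3) at 1.1799 (>1, arbitrage).

1.1799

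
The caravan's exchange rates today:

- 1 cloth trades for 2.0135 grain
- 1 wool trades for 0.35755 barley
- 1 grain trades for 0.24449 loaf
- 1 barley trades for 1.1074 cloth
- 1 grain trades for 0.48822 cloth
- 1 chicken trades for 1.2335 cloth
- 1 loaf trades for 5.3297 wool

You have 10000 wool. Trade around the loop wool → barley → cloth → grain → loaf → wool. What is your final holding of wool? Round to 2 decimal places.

10000 wool × 0.35755 = 3575.5 barley
3575.5 barley × 1.1074 = 3959.5087 cloth
3959.5087 cloth × 2.0135 = 7972.47076745 grain
7972.47076745 grain × 0.24449 = 1949.1893779338505 loaf
1949.1893779338505 loaf × 5.3297 = 10388.59462757404300985 wool

10388.59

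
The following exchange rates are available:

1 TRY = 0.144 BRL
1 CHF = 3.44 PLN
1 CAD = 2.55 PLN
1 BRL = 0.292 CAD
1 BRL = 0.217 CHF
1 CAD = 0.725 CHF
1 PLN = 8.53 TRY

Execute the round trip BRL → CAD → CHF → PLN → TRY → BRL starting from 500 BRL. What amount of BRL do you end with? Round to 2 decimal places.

447.26

500 BRL × 0.292 = 146 CAD
146 CAD × 0.725 = 105.85 CHF
105.85 CHF × 3.44 = 364.124 PLN
364.124 PLN × 8.53 = 3105.97772 TRY
3105.97772 TRY × 0.144 = 447.26079168 BRL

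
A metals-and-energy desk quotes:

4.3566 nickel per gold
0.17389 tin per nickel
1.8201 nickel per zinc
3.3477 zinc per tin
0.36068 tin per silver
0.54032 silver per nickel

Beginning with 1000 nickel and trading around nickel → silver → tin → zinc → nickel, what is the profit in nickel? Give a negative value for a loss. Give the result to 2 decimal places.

187.45

1000 nickel × 0.54032 = 540.32 silver
540.32 silver × 0.36068 = 194.8826176 tin
194.8826176 tin × 3.3477 = 652.40853893952 zinc
652.40853893952 zinc × 1.8201 = 1187.448781723820352 nickel
Net change: 1187.448781723820352 − 1000 = 187.448781723820352 nickel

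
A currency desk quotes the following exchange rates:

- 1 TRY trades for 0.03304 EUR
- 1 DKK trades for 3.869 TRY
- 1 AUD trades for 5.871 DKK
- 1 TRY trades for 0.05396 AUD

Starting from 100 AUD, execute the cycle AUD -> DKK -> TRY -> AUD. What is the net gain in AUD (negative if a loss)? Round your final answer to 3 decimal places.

100 AUD × 5.871 = 587.1 DKK
587.1 DKK × 3.869 = 2271.4899 TRY
2271.4899 TRY × 0.05396 = 122.569595004 AUD
Net change: 122.569595004 − 100 = 22.569595004 AUD

22.570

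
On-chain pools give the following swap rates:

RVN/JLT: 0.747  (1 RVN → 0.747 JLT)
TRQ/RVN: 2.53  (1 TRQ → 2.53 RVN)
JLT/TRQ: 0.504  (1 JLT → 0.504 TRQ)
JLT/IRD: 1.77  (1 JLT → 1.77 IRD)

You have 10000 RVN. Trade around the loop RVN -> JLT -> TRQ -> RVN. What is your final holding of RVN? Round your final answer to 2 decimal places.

9525.15

10000 RVN × 0.747 = 7470 JLT
7470 JLT × 0.504 = 3764.88 TRQ
3764.88 TRQ × 2.53 = 9525.1464 RVN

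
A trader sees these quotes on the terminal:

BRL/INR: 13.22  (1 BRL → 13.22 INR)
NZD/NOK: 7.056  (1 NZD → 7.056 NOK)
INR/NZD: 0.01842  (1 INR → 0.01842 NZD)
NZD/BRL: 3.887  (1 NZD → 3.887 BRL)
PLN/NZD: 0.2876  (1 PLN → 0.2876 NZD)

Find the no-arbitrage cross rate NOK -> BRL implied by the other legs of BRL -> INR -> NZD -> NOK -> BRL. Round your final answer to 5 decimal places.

Known legs of the cycle: 13.22 × 0.01842 × 7.056 = 1.7182234944
For no arbitrage the full-cycle product must be 1, so the missing rate is 1 / 1.7182234944 ≈ 0.5819965.

0.58200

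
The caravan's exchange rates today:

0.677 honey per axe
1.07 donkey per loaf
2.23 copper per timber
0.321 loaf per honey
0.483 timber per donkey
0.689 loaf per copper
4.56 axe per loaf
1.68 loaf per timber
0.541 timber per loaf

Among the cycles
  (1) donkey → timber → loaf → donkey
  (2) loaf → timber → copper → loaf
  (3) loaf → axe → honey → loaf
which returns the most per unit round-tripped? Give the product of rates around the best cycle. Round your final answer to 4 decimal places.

(1) 0.483 × 1.68 × 1.07 = 0.86824
(2) 0.541 × 2.23 × 0.689 = 0.83123
(3) 4.56 × 0.677 × 0.321 = 0.99097
Highest is cycle (3) at 0.9910 (≤1, no arbitrage).

0.9910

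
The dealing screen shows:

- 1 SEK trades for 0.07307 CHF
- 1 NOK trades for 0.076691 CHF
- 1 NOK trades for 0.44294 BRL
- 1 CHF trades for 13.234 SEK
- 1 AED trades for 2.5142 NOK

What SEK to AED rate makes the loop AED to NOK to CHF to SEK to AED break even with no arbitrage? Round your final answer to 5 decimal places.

0.39189

Known legs of the cycle: 2.5142 × 0.076691 × 13.234 = 2.5517337224548
For no arbitrage the full-cycle product must be 1, so the missing rate is 1 / 2.5517337224548 ≈ 0.3918904.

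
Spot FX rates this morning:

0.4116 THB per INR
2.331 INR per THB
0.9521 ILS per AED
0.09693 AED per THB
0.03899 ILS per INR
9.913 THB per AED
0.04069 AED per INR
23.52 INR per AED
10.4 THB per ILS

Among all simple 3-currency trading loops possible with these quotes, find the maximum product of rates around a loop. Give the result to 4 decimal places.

AED→ILS→THB→AED: 0.9521 × 10.4 × 0.09693 = 0.95979
INR→ILS→THB→INR: 0.03899 × 10.4 × 2.331 = 0.94521
AED→THB→INR→AED: 9.913 × 2.331 × 0.04069 = 0.94023
AED→INR→THB→AED: 23.52 × 0.4116 × 0.09693 = 0.93836
Maximum is AED→ILS→THB→AED at 0.9598; no arbitrage — every cycle loses value.

0.9598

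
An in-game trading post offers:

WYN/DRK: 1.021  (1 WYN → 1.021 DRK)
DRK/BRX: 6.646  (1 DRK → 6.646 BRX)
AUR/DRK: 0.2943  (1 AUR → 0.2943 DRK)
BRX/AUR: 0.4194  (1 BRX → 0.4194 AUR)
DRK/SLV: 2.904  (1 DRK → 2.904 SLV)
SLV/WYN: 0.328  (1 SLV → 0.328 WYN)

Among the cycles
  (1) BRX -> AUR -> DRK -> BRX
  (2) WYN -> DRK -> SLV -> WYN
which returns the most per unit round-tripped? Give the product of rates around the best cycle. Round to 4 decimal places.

0.9725

(1) 0.4194 × 0.2943 × 6.646 = 0.82031
(2) 1.021 × 2.904 × 0.328 = 0.97251
Highest is cycle (2) at 0.9725 (≤1, no arbitrage).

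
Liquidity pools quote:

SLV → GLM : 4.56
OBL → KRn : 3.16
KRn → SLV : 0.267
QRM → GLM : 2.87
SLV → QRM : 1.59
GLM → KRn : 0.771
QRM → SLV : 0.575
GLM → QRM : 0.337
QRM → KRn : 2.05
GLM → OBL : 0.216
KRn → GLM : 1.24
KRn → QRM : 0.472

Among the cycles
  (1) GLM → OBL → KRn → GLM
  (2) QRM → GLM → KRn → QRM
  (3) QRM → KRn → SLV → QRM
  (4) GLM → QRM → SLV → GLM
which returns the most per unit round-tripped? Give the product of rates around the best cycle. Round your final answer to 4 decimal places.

(1) 0.216 × 3.16 × 1.24 = 0.84637
(2) 2.87 × 0.771 × 0.472 = 1.04443
(3) 2.05 × 0.267 × 1.59 = 0.87029
(4) 0.337 × 0.575 × 4.56 = 0.88361
Highest is cycle (2) at 1.0444 (>1, arbitrage).

1.0444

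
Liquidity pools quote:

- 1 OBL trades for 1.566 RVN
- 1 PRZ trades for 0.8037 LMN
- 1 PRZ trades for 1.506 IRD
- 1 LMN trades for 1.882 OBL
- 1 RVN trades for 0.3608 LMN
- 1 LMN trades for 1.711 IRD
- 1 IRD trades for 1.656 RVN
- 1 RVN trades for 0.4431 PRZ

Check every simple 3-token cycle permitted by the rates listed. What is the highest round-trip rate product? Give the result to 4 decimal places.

PRZ→IRD→RVN→PRZ: 1.506 × 1.656 × 0.4431 = 1.10506
OBL→RVN→LMN→OBL: 1.566 × 0.3608 × 1.882 = 1.06335
RVN→LMN→IRD→RVN: 0.3608 × 1.711 × 1.656 = 1.02230
Maximum is PRZ→IRD→RVN→PRZ at 1.1051; arbitrage exists.

1.1051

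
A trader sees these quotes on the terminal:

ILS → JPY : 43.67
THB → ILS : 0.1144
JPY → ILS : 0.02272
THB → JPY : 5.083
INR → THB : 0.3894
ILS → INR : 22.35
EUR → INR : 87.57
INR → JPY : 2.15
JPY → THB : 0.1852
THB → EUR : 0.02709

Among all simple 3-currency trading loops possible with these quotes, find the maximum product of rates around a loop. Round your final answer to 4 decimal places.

1.0918

JPY→ILS→INR→JPY: 0.02272 × 22.35 × 2.15 = 1.09175
INR→THB→ILS→INR: 0.3894 × 0.1144 × 22.35 = 0.99563
JPY→THB→ILS→JPY: 0.1852 × 0.1144 × 43.67 = 0.92523
INR→THB→EUR→INR: 0.3894 × 0.02709 × 87.57 = 0.92376
Maximum is JPY→ILS→INR→JPY at 1.0918; arbitrage exists.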